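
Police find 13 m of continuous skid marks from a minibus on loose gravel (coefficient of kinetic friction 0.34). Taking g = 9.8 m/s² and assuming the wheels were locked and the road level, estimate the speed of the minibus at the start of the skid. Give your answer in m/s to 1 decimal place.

Deceleration a = μg = 0.34 × 9.8 = 3.332 m/s².
v = √(2a·d) = √(2 × 3.332 × 13) = √86.632 = 9.3076 m/s.

Initial speed ≈ 9.3 m/s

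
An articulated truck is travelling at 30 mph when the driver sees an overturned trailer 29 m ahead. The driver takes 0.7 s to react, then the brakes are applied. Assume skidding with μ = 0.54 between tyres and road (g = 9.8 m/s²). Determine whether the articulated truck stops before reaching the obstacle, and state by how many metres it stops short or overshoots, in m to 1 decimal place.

Yes — it stops 2.6 m short of the obstacle

30 mph × 0.44704 = 13.4112 m/s.
a = μg = 0.54 × 9.8 = 5.292 m/s².
Reaction distance = 13.4112 × 0.7 = 9.388 m.
Braking distance = v²/(2a) = 179.860 / 10.584 = 16.994 m.
Total stopping distance = 9.388 + 16.994 = 26.382 m, vs 29 m available — it stops with 29 − 26.382 = 2.618 m to spare.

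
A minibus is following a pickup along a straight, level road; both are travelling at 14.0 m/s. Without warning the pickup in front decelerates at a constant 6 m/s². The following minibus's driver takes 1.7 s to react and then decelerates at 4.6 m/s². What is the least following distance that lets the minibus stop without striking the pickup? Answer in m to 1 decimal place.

Minimum gap ≈ 28.8 m

Leader travels v²/(2a_L) = 196.000 / 12.000 = 16.333 m before stopping.
Follower covers v·t_r = 14.0000 × 1.7 = 23.800 m while reacting, then v²/(2a_F) = 196.000 / 9.200 = 21.304 m while braking, for a total of 23.800 + 21.304 = 45.104 m.
Since a_F ≤ a_L and the follower starts braking later, the follower is never slower than the leader, so the closest approach is when both have stopped.
Minimum gap = 45.104 − 16.333 = 28.771 m.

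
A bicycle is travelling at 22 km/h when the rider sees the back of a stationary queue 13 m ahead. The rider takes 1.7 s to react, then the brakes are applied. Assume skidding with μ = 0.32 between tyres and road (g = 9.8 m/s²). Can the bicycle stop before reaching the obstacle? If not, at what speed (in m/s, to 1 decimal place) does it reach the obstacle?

No — it strikes the obstacle at 4.6 m/s

22 km/h ÷ 3.6 = 6.1111 m/s.
a = μg = 0.32 × 9.8 = 3.136 m/s².
Reaction distance = 6.1111 × 1.7 = 10.389 m.
Braking distance needed to stop: v²/(2a) = 37.346 / 6.272 = 5.954 m, so total needed = 10.389 + 5.954 = 16.343 m > 13 m — it cannot stop.
Distance remaining when braking begins: 13 − 10.389 = 2.611 m.
v² = v₀² − 2a·d = 37.346 − 2 × 3.136 × 2.611 = 20.970 m²/s².
v = √20.970 = 4.579 m/s.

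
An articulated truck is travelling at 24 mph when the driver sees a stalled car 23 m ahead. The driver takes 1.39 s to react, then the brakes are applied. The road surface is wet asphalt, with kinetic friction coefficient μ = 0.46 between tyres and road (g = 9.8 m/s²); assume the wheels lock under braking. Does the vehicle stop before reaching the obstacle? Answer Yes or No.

24 mph × 0.44704 = 10.7290 m/s.
a = μg = 0.46 × 9.8 = 4.508 m/s².
Reaction distance = 10.7290 × 1.39 = 14.913 m.
Braking distance = v²/(2a) = 115.111 / 9.016 = 12.767 m.
Total stopping distance = 14.913 + 12.767 = 27.680 m, vs 23 m available — it cannot stop in time and overshoots by 27.680 − 23 = 4.680 m.

No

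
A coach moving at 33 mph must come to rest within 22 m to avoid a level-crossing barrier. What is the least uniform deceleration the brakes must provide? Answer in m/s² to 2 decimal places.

Required deceleration ≈ 4.95 m/s²

33 mph × 0.44704 = 14.7523 m/s.
v² = 2a·d ⇒ a = v²/(2d) = 14.7523² / (2 × 22.000) = 217.630 / 44.000 = 4.9461 m/s².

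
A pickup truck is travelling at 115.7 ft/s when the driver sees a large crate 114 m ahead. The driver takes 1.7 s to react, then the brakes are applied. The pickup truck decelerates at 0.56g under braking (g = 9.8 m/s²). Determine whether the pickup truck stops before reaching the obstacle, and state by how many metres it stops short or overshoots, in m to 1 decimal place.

No — it overshoots by 59.3 m

115.7 ft/s × 0.3048 = 35.2654 m/s.
a = 0.56 × 9.8 = 5.488 m/s².
Reaction distance = 35.2654 × 1.7 = 59.951 m.
Braking distance = v²/(2a) = 1243.648 / 10.976 = 113.306 m.
Total stopping distance = 59.951 + 113.306 = 173.257 m, vs 114 m available — it cannot stop in time and overshoots by 173.257 − 114 = 59.257 m.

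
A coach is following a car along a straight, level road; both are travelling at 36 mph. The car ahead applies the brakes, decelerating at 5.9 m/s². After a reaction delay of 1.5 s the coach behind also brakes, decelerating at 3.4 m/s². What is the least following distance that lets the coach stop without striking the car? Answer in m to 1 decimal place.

36 mph × 0.44704 = 16.0934 m/s.
Leader travels v²/(2a_L) = 258.998 / 11.800 = 21.949 m before stopping.
Follower covers v·t_r = 16.0934 × 1.5 = 24.140 m while reacting, then v²/(2a_F) = 258.998 / 6.800 = 38.088 m while braking, for a total of 24.140 + 38.088 = 62.228 m.
Since a_F ≤ a_L and the follower starts braking later, the follower is never slower than the leader, so the closest approach is when both have stopped.
Minimum gap = 62.228 − 21.949 = 40.279 m.

Minimum gap ≈ 40.3 m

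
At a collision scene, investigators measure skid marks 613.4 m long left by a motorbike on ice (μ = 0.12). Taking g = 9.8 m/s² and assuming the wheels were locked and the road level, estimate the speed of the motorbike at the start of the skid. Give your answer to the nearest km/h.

Initial speed ≈ 137 km/h

Deceleration a = μg = 0.12 × 9.8 = 1.176 m/s².
v = √(2a·d) = √(2 × 1.176 × 613.4) = √1442.717 = 37.9831 m/s.
= 37.9831 × 3.6 = 136.739 km/h.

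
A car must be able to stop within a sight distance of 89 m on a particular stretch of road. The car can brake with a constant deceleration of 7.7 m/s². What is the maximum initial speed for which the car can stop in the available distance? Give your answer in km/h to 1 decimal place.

Maximum speed ≈ 133.3 km/h

v²/(2a) = d ⇒ v = √(2 × 7.700 × 89) = √1370.60 = 37.0216 m/s.
37.0216 m/s × 3.6 = 133.278 km/h.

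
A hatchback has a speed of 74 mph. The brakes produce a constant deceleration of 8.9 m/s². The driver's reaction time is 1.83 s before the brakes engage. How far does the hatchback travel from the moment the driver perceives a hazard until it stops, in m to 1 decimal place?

Total stopping distance ≈ 122.0 m

74 mph × 0.44704 = 33.0810 m/s.
Reaction distance = v·t_r = 33.0810 × 1.83 = 60.538 m.
Braking distance = v²/(2a) = 33.0810² / (2 × 8.900) = 1094.353 / 17.800 = 61.481 m.
Total = 60.538 + 61.481 = 122.019 m.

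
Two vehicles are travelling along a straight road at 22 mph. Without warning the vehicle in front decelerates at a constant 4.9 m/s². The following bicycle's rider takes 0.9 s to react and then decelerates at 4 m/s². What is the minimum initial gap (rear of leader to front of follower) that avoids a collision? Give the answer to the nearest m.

Minimum gap ≈ 11 m

22 mph × 0.44704 = 9.8349 m/s.
Leader travels v²/(2a_L) = 96.725 / 9.800 = 9.870 m before stopping.
Follower covers v·t_r = 9.8349 × 0.9 = 8.851 m while reacting, then v²/(2a_F) = 96.725 / 8.000 = 12.091 m while braking, for a total of 8.851 + 12.091 = 20.942 m.
Since a_F ≤ a_L and the follower starts braking later, the follower is never slower than the leader, so the closest approach is when both have stopped.
Minimum gap = 20.942 − 9.870 = 11.072 m.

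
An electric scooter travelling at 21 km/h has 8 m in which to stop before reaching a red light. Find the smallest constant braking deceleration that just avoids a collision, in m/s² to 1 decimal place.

Required deceleration ≈ 2.1 m/s²

21 km/h ÷ 3.6 = 5.8333 m/s.
v² = 2a·d ⇒ a = v²/(2d) = 5.8333² / (2 × 8.000) = 34.027 / 16.000 = 2.1267 m/s².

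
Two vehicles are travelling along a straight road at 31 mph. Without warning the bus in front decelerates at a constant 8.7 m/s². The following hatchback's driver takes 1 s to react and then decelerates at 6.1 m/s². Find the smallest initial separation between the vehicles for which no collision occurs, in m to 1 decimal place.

Minimum gap ≈ 18.6 m

31 mph × 0.44704 = 13.8582 m/s.
Leader travels v²/(2a_L) = 192.050 / 17.400 = 11.037 m before stopping.
Follower covers v·t_r = 13.8582 × 1 = 13.858 m while reacting, then v²/(2a_F) = 192.050 / 12.200 = 15.742 m while braking, for a total of 13.858 + 15.742 = 29.600 m.
Since a_F ≤ a_L and the follower starts braking later, the follower is never slower than the leader, so the closest approach is when both have stopped.
Minimum gap = 29.600 − 11.037 = 18.563 m.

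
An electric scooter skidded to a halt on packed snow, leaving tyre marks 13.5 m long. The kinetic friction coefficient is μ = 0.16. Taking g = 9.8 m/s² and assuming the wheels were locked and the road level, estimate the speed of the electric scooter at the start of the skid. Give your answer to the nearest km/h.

Deceleration a = μg = 0.16 × 9.8 = 1.568 m/s².
v = √(2a·d) = √(2 × 1.568 × 13.5) = √42.336 = 6.5066 m/s.
= 6.5066 × 3.6 = 23.424 km/h.

Initial speed ≈ 23 km/h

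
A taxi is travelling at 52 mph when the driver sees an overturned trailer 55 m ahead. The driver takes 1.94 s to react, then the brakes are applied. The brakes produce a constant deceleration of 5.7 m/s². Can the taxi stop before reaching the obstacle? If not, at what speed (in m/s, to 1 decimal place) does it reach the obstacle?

52 mph × 0.44704 = 23.2461 m/s.
Reaction distance = 23.2461 × 1.94 = 45.097 m.
Braking distance needed to stop: v²/(2a) = 540.381 / 11.400 = 47.402 m, so total needed = 45.097 + 47.402 = 92.499 m > 55 m — it cannot stop.
Distance remaining when braking begins: 55 − 45.097 = 9.903 m.
v² = v₀² − 2a·d = 540.381 − 2 × 5.700 × 9.903 = 427.487 m²/s².
v = √427.487 = 20.676 m/s.

No — it strikes the obstacle at 20.7 m/s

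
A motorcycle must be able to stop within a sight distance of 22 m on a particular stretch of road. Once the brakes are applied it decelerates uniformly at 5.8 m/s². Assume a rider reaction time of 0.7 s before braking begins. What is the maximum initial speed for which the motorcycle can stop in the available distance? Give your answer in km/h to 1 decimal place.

Maximum speed ≈ 44.7 km/h

Stopping distance: v·t_r + v²/(2a) = 22 with t_r = 0.7 s and a = 5.800 m/s².
So v² + 8.120 v − 255.20 = 0.
Positive root: v = −a·t_r + √((a·t_r)² + 2a·d) = −4.060 + √(16.484 + 255.20) = 12.4228 m/s.
12.4228 m/s × 3.6 = 44.722 km/h.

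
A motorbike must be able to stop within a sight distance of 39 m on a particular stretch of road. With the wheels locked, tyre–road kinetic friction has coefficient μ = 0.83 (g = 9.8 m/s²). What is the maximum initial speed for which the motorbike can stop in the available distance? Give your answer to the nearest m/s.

Maximum speed ≈ 25 m/s

a = μg = 0.83 × 9.8 = 8.134 m/s².
v²/(2a) = d ⇒ v = √(2 × 8.134 × 39) = √634.45 = 25.1883 m/s.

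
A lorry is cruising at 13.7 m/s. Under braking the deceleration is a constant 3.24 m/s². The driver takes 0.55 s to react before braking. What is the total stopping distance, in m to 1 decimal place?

Total stopping distance ≈ 36.5 m

Reaction distance = v·t_r = 13.7000 × 0.55 = 7.535 m.
Braking distance = v²/(2a) = 13.7000² / (2 × 3.240) = 187.690 / 6.480 = 28.965 m.
Total = 7.535 + 28.965 = 36.500 m.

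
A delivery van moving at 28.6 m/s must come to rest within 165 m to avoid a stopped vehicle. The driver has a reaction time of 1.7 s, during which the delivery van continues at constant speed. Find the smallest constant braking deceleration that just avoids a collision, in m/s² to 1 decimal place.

Distance covered during reaction = 28.6000 × 1.7 = 48.620 m.
Distance available for braking: 165 − 48.620 = 116.380 m.
v² = 2a·d ⇒ a = v²/(2d) = 28.6000² / (2 × 116.380) = 817.960 / 232.760 = 3.5142 m/s².

Required deceleration ≈ 3.5 m/s²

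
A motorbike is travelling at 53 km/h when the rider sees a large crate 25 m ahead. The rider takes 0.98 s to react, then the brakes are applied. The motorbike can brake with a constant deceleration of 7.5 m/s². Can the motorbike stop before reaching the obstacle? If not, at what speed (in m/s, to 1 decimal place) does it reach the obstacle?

No — it strikes the obstacle at 7.6 m/s

53 km/h ÷ 3.6 = 14.7222 m/s.
Reaction distance = 14.7222 × 0.98 = 14.428 m.
Braking distance needed to stop: v²/(2a) = 216.743 / 15.000 = 14.450 m, so total needed = 14.428 + 14.450 = 28.878 m > 25 m — it cannot stop.
Distance remaining when braking begins: 25 − 14.428 = 10.572 m.
v² = v₀² − 2a·d = 216.743 − 2 × 7.500 × 10.572 = 58.163 m²/s².
v = √58.163 = 7.626 m/s.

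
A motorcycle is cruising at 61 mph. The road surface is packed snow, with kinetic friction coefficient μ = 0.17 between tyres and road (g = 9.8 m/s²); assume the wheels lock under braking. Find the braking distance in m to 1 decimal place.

Braking distance ≈ 223.2 m

61 mph × 0.44704 = 27.2694 m/s.
a = μg = 0.17 × 9.8 = 1.666 m/s².
Braking distance = v²/(2a) = 27.2694² / (2 × 1.666) = 743.620 / 3.332 = 223.175 m.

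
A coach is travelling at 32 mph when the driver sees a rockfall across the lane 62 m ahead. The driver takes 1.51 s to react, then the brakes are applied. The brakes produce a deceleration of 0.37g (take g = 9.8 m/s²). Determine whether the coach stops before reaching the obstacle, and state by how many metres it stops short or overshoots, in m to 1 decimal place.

Yes — it stops 12.2 m short of the obstacle

32 mph × 0.44704 = 14.3053 m/s.
a = 0.37 × 9.8 = 3.626 m/s².
Reaction distance = 14.3053 × 1.51 = 21.601 m.
Braking distance = v²/(2a) = 204.642 / 7.252 = 28.219 m.
Total stopping distance = 21.601 + 28.219 = 49.820 m, vs 62 m available — it stops with 62 − 49.820 = 12.180 m to spare.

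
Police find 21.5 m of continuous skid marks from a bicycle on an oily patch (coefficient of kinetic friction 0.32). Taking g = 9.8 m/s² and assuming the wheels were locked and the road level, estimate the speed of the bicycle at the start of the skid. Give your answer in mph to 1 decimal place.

Deceleration a = μg = 0.32 × 9.8 = 3.136 m/s².
v = √(2a·d) = √(2 × 3.136 × 21.5) = √134.848 = 11.6124 m/s.
= 11.6124 ÷ 0.44704 = 25.976 mph.

Initial speed ≈ 26.0 mph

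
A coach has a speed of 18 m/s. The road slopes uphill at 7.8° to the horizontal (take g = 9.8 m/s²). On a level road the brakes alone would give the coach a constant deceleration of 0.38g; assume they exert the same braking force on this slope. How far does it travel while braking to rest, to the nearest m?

a = 0.38 × 9.8 = 3.724 m/s².
Gravity along the uphill slope adds to the braking deceleration: a_eff = 3.724 + 9.8·sin 7.8° = 3.724 + 1.330 = 5.054 m/s².
Braking distance = v²/(2a) = 18.0000² / (2 × 5.054) = 324.000 / 10.108 = 32.054 m.

Braking distance ≈ 32 m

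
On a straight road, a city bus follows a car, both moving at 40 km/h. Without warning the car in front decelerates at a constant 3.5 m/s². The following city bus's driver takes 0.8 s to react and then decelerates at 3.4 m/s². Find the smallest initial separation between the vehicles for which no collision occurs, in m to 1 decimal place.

40 km/h ÷ 3.6 = 11.1111 m/s.
Leader travels v²/(2a_L) = 123.457 / 7.000 = 17.637 m before stopping.
Follower covers v·t_r = 11.1111 × 0.8 = 8.889 m while reacting, then v²/(2a_F) = 123.457 / 6.800 = 18.155 m while braking, for a total of 8.889 + 18.155 = 27.044 m.
Since a_F ≤ a_L and the follower starts braking later, the follower is never slower than the leader, so the closest approach is when both have stopped.
Minimum gap = 27.044 − 17.637 = 9.407 m.

Minimum gap ≈ 9.4 m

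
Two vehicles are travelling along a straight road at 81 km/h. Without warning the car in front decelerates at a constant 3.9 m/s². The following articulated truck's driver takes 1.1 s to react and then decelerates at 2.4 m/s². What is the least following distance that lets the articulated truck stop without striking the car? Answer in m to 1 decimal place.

Minimum gap ≈ 65.3 m

81 km/h ÷ 3.6 = 22.5000 m/s.
Leader travels v²/(2a_L) = 506.250 / 7.800 = 64.904 m before stopping.
Follower covers v·t_r = 22.5000 × 1.1 = 24.750 m while reacting, then v²/(2a_F) = 506.250 / 4.800 = 105.469 m while braking, for a total of 24.750 + 105.469 = 130.219 m.
Since a_F ≤ a_L and the follower starts braking later, the follower is never slower than the leader, so the closest approach is when both have stopped.
Minimum gap = 130.219 − 64.904 = 65.315 m.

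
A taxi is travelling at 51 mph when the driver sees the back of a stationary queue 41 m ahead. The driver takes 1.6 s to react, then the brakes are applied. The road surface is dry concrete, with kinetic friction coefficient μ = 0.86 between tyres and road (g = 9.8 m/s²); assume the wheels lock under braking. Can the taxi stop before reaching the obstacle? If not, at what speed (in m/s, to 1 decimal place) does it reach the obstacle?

51 mph × 0.44704 = 22.7990 m/s.
a = μg = 0.86 × 9.8 = 8.428 m/s².
Reaction distance = 22.7990 × 1.6 = 36.478 m.
Braking distance needed to stop: v²/(2a) = 519.794 / 16.856 = 30.837 m, so total needed = 36.478 + 30.837 = 67.315 m > 41 m — it cannot stop.
Distance remaining when braking begins: 41 − 36.478 = 4.522 m.
v² = v₀² − 2a·d = 519.794 − 2 × 8.428 × 4.522 = 443.571 m²/s².
v = √443.571 = 21.061 m/s.

No — it strikes the obstacle at 21.1 m/s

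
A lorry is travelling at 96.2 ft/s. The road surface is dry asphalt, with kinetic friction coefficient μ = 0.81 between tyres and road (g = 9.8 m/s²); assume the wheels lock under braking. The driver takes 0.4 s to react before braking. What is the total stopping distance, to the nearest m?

96.2 ft/s × 0.3048 = 29.3218 m/s.
a = μg = 0.81 × 9.8 = 7.938 m/s².
Reaction distance = v·t_r = 29.3218 × 0.4 = 11.729 m.
Braking distance = v²/(2a) = 29.3218² / (2 × 7.938) = 859.768 / 15.876 = 54.155 m.
Total = 11.729 + 54.155 = 65.884 m.

Total stopping distance ≈ 66 m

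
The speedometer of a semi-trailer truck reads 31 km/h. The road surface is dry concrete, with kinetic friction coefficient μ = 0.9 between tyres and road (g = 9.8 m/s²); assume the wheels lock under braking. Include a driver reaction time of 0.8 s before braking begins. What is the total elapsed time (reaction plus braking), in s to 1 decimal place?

31 km/h ÷ 3.6 = 8.6111 m/s.
a = μg = 0.9 × 9.8 = 8.820 m/s².
Braking time = v/a = 8.6111 / 8.820 = 0.976 s.
Total = 0.8 + 0.976 = 1.776 s.

Total time ≈ 1.8 s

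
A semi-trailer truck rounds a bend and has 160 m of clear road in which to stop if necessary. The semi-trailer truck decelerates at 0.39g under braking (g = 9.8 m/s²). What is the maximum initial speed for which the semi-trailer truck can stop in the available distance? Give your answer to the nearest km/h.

Maximum speed ≈ 126 km/h

a = 0.39 × 9.8 = 3.822 m/s².
v²/(2a) = d ⇒ v = √(2 × 3.822 × 160) = √1223.04 = 34.9720 m/s.
34.9720 m/s × 3.6 = 125.899 km/h.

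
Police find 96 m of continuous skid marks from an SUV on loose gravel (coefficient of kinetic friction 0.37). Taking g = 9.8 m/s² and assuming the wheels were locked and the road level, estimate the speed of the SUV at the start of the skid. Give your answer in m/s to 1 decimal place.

Initial speed ≈ 26.4 m/s

Deceleration a = μg = 0.37 × 9.8 = 3.626 m/s².
v = √(2a·d) = √(2 × 3.626 × 96) = √696.192 = 26.3855 m/s.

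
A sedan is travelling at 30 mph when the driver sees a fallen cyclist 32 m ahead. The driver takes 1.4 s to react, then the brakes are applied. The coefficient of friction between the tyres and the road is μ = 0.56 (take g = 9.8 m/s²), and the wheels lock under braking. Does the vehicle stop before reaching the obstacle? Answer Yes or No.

No

30 mph × 0.44704 = 13.4112 m/s.
a = μg = 0.56 × 9.8 = 5.488 m/s².
Reaction distance = 13.4112 × 1.4 = 18.776 m.
Braking distance = v²/(2a) = 179.860 / 10.976 = 16.387 m.
Total stopping distance = 18.776 + 16.387 = 35.163 m, vs 32 m available — it cannot stop in time and overshoots by 35.163 − 32 = 3.163 m.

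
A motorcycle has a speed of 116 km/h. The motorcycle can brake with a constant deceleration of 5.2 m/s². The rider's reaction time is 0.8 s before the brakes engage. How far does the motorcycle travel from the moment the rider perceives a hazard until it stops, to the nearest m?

Total stopping distance ≈ 126 m

116 km/h ÷ 3.6 = 32.2222 m/s.
Reaction distance = v·t_r = 32.2222 × 0.8 = 25.778 m.
Braking distance = v²/(2a) = 32.2222² / (2 × 5.200) = 1038.270 / 10.400 = 99.834 m.
Total = 25.778 + 99.834 = 125.612 m.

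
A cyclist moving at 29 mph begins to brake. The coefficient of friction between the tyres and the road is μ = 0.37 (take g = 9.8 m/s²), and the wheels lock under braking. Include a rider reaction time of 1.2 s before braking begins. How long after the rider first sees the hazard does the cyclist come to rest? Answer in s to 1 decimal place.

Total time ≈ 4.8 s

29 mph × 0.44704 = 12.9642 m/s.
a = μg = 0.37 × 9.8 = 3.626 m/s².
Braking time = v/a = 12.9642 / 3.626 = 3.575 s.
Total = 1.2 + 3.575 = 4.775 s.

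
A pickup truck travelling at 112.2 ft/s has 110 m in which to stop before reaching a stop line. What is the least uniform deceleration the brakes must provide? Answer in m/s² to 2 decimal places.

Required deceleration ≈ 5.32 m/s²

112.2 ft/s × 0.3048 = 34.1986 m/s.
v² = 2a·d ⇒ a = v²/(2d) = 34.1986² / (2 × 110.000) = 1169.544 / 220.000 = 5.3161 m/s².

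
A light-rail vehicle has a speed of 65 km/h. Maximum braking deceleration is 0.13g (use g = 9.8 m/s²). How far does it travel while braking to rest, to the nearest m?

Braking distance ≈ 128 m

65 km/h ÷ 3.6 = 18.0556 m/s.
a = 0.13 × 9.8 = 1.274 m/s².
Braking distance = v²/(2a) = 18.0556² / (2 × 1.274) = 326.005 / 2.548 = 127.945 m.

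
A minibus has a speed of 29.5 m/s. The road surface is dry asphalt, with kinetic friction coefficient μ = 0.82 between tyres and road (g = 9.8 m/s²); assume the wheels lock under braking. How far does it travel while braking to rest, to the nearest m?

a = μg = 0.82 × 9.8 = 8.036 m/s².
Braking distance = v²/(2a) = 29.5000² / (2 × 8.036) = 870.250 / 16.072 = 54.147 m.

Braking distance ≈ 54 m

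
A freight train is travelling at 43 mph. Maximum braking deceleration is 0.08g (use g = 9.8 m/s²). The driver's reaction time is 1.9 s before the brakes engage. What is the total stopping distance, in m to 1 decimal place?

Total stopping distance ≈ 272.2 m

43 mph × 0.44704 = 19.2227 m/s.
a = 0.08 × 9.8 = 0.784 m/s².
Reaction distance = v·t_r = 19.2227 × 1.9 = 36.523 m.
Braking distance = v²/(2a) = 19.2227² / (2 × 0.784) = 369.512 / 1.568 = 235.658 m.
Total = 36.523 + 235.658 = 272.181 m.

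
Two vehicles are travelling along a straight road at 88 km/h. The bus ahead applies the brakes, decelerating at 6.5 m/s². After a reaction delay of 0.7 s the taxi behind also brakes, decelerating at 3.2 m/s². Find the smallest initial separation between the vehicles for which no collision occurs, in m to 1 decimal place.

88 km/h ÷ 3.6 = 24.4444 m/s.
Leader travels v²/(2a_L) = 597.529 / 13.000 = 45.964 m before stopping.
Follower covers v·t_r = 24.4444 × 0.7 = 17.111 m while reacting, then v²/(2a_F) = 597.529 / 6.400 = 93.364 m while braking, for a total of 17.111 + 93.364 = 110.475 m.
Since a_F ≤ a_L and the follower starts braking later, the follower is never slower than the leader, so the closest approach is when both have stopped.
Minimum gap = 110.475 − 45.964 = 64.511 m.

Minimum gap ≈ 64.5 m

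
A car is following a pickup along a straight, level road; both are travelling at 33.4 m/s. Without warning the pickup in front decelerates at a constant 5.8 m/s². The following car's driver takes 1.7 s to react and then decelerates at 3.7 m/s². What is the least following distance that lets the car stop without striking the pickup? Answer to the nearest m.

Leader travels v²/(2a_L) = 1115.560 / 11.600 = 96.169 m before stopping.
Follower covers v·t_r = 33.4000 × 1.7 = 56.780 m while reacting, then v²/(2a_F) = 1115.560 / 7.400 = 150.751 m while braking, for a total of 56.780 + 150.751 = 207.531 m.
Since a_F ≤ a_L and the follower starts braking later, the follower is never slower than the leader, so the closest approach is when both have stopped.
Minimum gap = 207.531 − 96.169 = 111.362 m.

Minimum gap ≈ 111 m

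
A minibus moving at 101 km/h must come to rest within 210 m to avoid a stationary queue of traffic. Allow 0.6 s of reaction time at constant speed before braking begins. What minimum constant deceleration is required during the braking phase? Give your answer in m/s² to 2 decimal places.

Required deceleration ≈ 2.04 m/s²

101 km/h ÷ 3.6 = 28.0556 m/s.
Distance covered during reaction = 28.0556 × 0.6 = 16.833 m.
Distance available for braking: 210 − 16.833 = 193.167 m.
v² = 2a·d ⇒ a = v²/(2d) = 28.0556² / (2 × 193.167) = 787.117 / 386.334 = 2.0374 m/s².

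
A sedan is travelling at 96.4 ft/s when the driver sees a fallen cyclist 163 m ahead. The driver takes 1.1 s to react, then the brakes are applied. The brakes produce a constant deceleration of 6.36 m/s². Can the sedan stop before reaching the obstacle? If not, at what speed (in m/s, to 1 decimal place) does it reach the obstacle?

Yes — it stops about 62.8 m short of the obstacle, so it never reaches it

96.4 ft/s × 0.3048 = 29.3827 m/s.
Reaction distance = 29.3827 × 1.1 = 32.321 m.
Braking distance = v²/(2a) = 863.343 / 12.720 = 67.873 m.
Total stopping distance = 32.321 + 67.873 = 100.194 m, vs 163 m available — it stops with 163 − 100.194 = 62.806 m to spare.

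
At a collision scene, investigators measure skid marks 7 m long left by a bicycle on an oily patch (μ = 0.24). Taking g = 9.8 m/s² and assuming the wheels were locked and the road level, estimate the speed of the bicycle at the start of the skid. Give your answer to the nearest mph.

Initial speed ≈ 13 mph

Deceleration a = μg = 0.24 × 9.8 = 2.352 m/s².
v = √(2a·d) = √(2 × 2.352 × 7) = √32.928 = 5.7383 m/s.
= 5.7383 ÷ 0.44704 = 12.836 mph.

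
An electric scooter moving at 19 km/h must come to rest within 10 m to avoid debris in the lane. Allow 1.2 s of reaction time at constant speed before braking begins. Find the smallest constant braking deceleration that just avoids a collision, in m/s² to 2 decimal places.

Required deceleration ≈ 3.80 m/s²

19 km/h ÷ 3.6 = 5.2778 m/s.
Distance covered during reaction = 5.2778 × 1.2 = 6.333 m.
Distance available for braking: 10 − 6.333 = 3.667 m.
v² = 2a·d ⇒ a = v²/(2d) = 5.2778² / (2 × 3.667) = 27.855 / 7.334 = 3.7981 m/s².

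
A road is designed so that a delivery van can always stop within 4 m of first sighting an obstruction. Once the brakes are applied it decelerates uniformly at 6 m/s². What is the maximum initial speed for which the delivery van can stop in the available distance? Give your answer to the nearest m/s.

Maximum speed ≈ 7 m/s

v²/(2a) = d ⇒ v = √(2 × 6.000 × 4) = √48.00 = 6.9282 m/s.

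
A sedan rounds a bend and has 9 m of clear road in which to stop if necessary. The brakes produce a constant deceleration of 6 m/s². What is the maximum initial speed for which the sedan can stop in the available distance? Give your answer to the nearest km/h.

Maximum speed ≈ 37 km/h

v²/(2a) = d ⇒ v = √(2 × 6.000 × 9) = √108.00 = 10.3923 m/s.
10.3923 m/s × 3.6 = 37.412 km/h.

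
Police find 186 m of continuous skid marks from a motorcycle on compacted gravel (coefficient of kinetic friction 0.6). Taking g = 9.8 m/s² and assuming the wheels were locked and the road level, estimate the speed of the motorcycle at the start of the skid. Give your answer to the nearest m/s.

Initial speed ≈ 47 m/s

Deceleration a = μg = 0.6 × 9.8 = 5.880 m/s².
v = √(2a·d) = √(2 × 5.880 × 186) = √2187.360 = 46.7692 m/s.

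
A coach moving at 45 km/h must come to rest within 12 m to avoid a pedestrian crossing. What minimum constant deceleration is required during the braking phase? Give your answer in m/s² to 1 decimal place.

Required deceleration ≈ 6.5 m/s²

45 km/h ÷ 3.6 = 12.5000 m/s.
v² = 2a·d ⇒ a = v²/(2d) = 12.5000² / (2 × 12.000) = 156.250 / 24.000 = 6.5104 m/s².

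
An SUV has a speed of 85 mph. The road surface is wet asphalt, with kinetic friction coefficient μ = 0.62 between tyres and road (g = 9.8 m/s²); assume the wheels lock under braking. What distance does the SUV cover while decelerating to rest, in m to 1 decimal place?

85 mph × 0.44704 = 37.9984 m/s.
a = μg = 0.62 × 9.8 = 6.076 m/s².
Braking distance = v²/(2a) = 37.9984² / (2 × 6.076) = 1443.878 / 12.152 = 118.818 m.

Braking distance ≈ 118.8 m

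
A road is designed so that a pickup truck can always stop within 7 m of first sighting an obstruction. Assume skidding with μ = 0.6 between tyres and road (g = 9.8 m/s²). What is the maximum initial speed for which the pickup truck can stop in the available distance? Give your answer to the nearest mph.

a = μg = 0.6 × 9.8 = 5.880 m/s².
v²/(2a) = d ⇒ v = √(2 × 5.880 × 7) = √82.32 = 9.0730 m/s.
9.0730 m/s ÷ 0.44704 = 20.296 mph.

Maximum speed ≈ 20 mph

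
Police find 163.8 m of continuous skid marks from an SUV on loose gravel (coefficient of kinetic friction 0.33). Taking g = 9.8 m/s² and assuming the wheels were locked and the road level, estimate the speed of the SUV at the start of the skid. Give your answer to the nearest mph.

Initial speed ≈ 73 mph

Deceleration a = μg = 0.33 × 9.8 = 3.234 m/s².
v = √(2a·d) = √(2 × 3.234 × 163.8) = √1059.458 = 32.5493 m/s.
= 32.5493 ÷ 0.44704 = 72.811 mph.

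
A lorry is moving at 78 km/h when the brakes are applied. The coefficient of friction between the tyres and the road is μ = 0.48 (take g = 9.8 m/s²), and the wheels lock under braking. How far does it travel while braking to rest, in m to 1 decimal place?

Braking distance ≈ 49.9 m

78 km/h ÷ 3.6 = 21.6667 m/s.
a = μg = 0.48 × 9.8 = 4.704 m/s².
Braking distance = v²/(2a) = 21.6667² / (2 × 4.704) = 469.446 / 9.408 = 49.899 m.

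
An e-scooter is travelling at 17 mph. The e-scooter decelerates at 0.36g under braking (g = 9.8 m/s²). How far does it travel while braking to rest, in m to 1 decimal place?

Braking distance ≈ 8.2 m

17 mph × 0.44704 = 7.5997 m/s.
a = 0.36 × 9.8 = 3.528 m/s².
Braking distance = v²/(2a) = 7.5997² / (2 × 3.528) = 57.755 / 7.056 = 8.185 m.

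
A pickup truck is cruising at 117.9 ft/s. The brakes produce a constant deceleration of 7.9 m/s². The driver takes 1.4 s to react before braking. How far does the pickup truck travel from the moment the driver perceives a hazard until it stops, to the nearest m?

117.9 ft/s × 0.3048 = 35.9359 m/s.
Reaction distance = v·t_r = 35.9359 × 1.4 = 50.310 m.
Braking distance = v²/(2a) = 35.9359² / (2 × 7.900) = 1291.389 / 15.800 = 81.733 m.
Total = 50.310 + 81.733 = 132.043 m.

Total stopping distance ≈ 132 m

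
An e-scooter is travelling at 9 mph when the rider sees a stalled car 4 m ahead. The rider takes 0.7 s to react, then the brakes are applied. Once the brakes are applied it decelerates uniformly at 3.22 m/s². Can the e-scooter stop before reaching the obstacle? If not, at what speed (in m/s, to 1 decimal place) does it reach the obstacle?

No — it strikes the obstacle at 2.9 m/s

9 mph × 0.44704 = 4.0234 m/s.
Reaction distance = 4.0234 × 0.7 = 2.816 m.
Braking distance needed to stop: v²/(2a) = 16.188 / 6.440 = 2.514 m, so total needed = 2.816 + 2.514 = 5.330 m > 4 m — it cannot stop.
Distance remaining when braking begins: 4 − 2.816 = 1.184 m.
v² = v₀² − 2a·d = 16.188 − 2 × 3.220 × 1.184 = 8.563 m²/s².
v = √8.563 = 2.926 m/s.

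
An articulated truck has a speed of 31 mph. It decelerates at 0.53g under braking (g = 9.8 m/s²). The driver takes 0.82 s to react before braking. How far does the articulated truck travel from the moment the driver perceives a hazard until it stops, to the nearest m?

Total stopping distance ≈ 30 m

31 mph × 0.44704 = 13.8582 m/s.
a = 0.53 × 9.8 = 5.194 m/s².
Reaction distance = v·t_r = 13.8582 × 0.82 = 11.364 m.
Braking distance = v²/(2a) = 13.8582² / (2 × 5.194) = 192.050 / 10.388 = 18.488 m.
Total = 11.364 + 18.488 = 29.852 m.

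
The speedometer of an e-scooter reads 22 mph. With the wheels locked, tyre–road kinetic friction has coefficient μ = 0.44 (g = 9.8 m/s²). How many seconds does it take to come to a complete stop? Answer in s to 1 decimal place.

22 mph × 0.44704 = 9.8349 m/s.
a = μg = 0.44 × 9.8 = 4.312 m/s².
Braking time = v/a = 9.8349 / 4.312 = 2.281 s.

Braking time ≈ 2.3 s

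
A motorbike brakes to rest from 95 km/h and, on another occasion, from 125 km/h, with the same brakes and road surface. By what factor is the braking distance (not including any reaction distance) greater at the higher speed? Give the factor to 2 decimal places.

Factor ≈ 1.73

Braking distance d = v²/(2a), so with a fixed, d ∝ v².
Factor = (125/95)² = 1.3158² = 1.7313.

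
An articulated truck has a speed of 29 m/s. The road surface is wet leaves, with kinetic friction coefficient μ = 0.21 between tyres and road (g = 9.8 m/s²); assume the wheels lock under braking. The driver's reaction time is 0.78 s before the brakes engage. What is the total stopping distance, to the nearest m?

a = μg = 0.21 × 9.8 = 2.058 m/s².
Reaction distance = v·t_r = 29.0000 × 0.78 = 22.620 m.
Braking distance = v²/(2a) = 29.0000² / (2 × 2.058) = 841.000 / 4.116 = 204.325 m.
Total = 22.620 + 204.325 = 226.945 m.

Total stopping distance ≈ 227 m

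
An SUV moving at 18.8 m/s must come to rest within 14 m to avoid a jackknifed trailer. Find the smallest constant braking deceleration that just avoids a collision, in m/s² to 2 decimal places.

Required deceleration ≈ 12.62 m/s²

v² = 2a·d ⇒ a = v²/(2d) = 18.8000² / (2 × 14.000) = 353.440 / 28.000 = 12.6229 m/s².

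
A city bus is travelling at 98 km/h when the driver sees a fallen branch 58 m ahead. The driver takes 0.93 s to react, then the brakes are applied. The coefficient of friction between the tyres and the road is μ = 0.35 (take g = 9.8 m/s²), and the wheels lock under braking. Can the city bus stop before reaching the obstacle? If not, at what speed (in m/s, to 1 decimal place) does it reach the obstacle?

No — it strikes the obstacle at 22.7 m/s

98 km/h ÷ 3.6 = 27.2222 m/s.
a = μg = 0.35 × 9.8 = 3.430 m/s².
Reaction distance = 27.2222 × 0.93 = 25.317 m.
Braking distance needed to stop: v²/(2a) = 741.048 / 6.860 = 108.024 m, so total needed = 25.317 + 108.024 = 133.341 m > 58 m — it cannot stop.
Distance remaining when braking begins: 58 − 25.317 = 32.683 m.
v² = v₀² − 2a·d = 741.048 − 2 × 3.430 × 32.683 = 516.843 m²/s².
v = √516.843 = 22.734 m/s.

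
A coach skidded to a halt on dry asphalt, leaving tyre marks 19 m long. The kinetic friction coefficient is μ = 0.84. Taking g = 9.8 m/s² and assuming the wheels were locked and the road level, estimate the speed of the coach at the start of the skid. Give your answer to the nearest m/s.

Initial speed ≈ 18 m/s

Deceleration a = μg = 0.84 × 9.8 = 8.232 m/s².
v = √(2a·d) = √(2 × 8.232 × 19) = √312.816 = 17.6866 m/s.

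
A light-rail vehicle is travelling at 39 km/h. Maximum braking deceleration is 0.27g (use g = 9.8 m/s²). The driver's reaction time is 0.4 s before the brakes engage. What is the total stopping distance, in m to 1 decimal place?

Total stopping distance ≈ 26.5 m

39 km/h ÷ 3.6 = 10.8333 m/s.
a = 0.27 × 9.8 = 2.646 m/s².
Reaction distance = v·t_r = 10.8333 × 0.4 = 4.333 m.
Braking distance = v²/(2a) = 10.8333² / (2 × 2.646) = 117.360 / 5.292 = 22.177 m.
Total = 4.333 + 22.177 = 26.510 m.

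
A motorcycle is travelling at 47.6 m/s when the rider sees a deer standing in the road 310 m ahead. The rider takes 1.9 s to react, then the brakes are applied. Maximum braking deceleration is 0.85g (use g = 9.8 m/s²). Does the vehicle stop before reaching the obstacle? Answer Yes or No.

a = 0.85 × 9.8 = 8.330 m/s².
Reaction distance = 47.6000 × 1.9 = 90.440 m.
Braking distance = v²/(2a) = 2265.760 / 16.660 = 136.000 m.
Total stopping distance = 90.440 + 136.000 = 226.440 m, vs 310 m available — it stops with 310 − 226.440 = 83.560 m to spare.

Yes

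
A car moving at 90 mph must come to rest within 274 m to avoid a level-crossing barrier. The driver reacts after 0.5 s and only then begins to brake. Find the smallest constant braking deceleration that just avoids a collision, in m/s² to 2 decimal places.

90 mph × 0.44704 = 40.2336 m/s.
Distance covered during reaction = 40.2336 × 0.5 = 20.117 m.
Distance available for braking: 274 − 20.117 = 253.883 m.
v² = 2a·d ⇒ a = v²/(2d) = 40.2336² / (2 × 253.883) = 1618.743 / 507.766 = 3.1880 m/s².

Required deceleration ≈ 3.19 m/s²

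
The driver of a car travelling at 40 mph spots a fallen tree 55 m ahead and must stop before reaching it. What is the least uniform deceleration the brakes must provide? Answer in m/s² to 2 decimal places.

40 mph × 0.44704 = 17.8816 m/s.
v² = 2a·d ⇒ a = v²/(2d) = 17.8816² / (2 × 55.000) = 319.752 / 110.000 = 2.9068 m/s².

Required deceleration ≈ 2.91 m/s²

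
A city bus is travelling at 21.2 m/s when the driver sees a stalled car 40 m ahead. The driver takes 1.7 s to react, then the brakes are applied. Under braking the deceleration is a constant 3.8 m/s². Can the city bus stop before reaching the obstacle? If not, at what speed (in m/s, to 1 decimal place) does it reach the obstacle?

No — it strikes the obstacle at 20.5 m/s

Reaction distance = 21.2000 × 1.7 = 36.040 m.
Braking distance needed to stop: v²/(2a) = 449.440 / 7.600 = 59.137 m, so total needed = 36.040 + 59.137 = 95.177 m > 40 m — it cannot stop.
Distance remaining when braking begins: 40 − 36.040 = 3.960 m.
v² = v₀² − 2a·d = 449.440 − 2 × 3.800 × 3.960 = 419.344 m²/s².
v = √419.344 = 20.478 m/s.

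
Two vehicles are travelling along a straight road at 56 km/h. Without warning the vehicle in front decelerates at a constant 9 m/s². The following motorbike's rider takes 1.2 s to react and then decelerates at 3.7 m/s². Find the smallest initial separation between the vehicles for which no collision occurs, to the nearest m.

Minimum gap ≈ 38 m

56 km/h ÷ 3.6 = 15.5556 m/s.
Leader travels v²/(2a_L) = 241.977 / 18.000 = 13.443 m before stopping.
Follower covers v·t_r = 15.5556 × 1.2 = 18.667 m while reacting, then v²/(2a_F) = 241.977 / 7.400 = 32.700 m while braking, for a total of 18.667 + 32.700 = 51.367 m.
Since a_F ≤ a_L and the follower starts braking later, the follower is never slower than the leader, so the closest approach is when both have stopped.
Minimum gap = 51.367 − 13.443 = 37.924 m.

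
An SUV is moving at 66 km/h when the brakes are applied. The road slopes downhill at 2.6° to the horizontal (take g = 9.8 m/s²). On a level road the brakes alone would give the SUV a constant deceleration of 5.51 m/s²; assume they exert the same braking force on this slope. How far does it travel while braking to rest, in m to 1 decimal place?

Braking distance ≈ 33.2 m

66 km/h ÷ 3.6 = 18.3333 m/s.
Gravity along the downhill slope reduces the braking deceleration: a_eff = 5.510 − 9.8·sin 2.6° = 5.510 − 0.445 = 5.065 m/s².
Braking distance = v²/(2a) = 18.3333² / (2 × 5.065) = 336.110 / 10.130 = 33.180 m.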